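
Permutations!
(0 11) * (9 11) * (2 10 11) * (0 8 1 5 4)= (0 9 2 10 11 8 1 5 4)= [9, 5, 10, 3, 0, 4, 6, 7, 1, 2, 11, 8]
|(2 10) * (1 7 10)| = 4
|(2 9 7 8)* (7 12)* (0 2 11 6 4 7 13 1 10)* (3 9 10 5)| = 30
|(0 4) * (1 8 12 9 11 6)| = |(0 4)(1 8 12 9 11 6)| = 6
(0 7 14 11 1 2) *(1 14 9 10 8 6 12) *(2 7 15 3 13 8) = (0 15 3 13 8 6 12 1 7 9 10 2)(11 14) = [15, 7, 0, 13, 4, 5, 12, 9, 6, 10, 2, 14, 1, 8, 11, 3]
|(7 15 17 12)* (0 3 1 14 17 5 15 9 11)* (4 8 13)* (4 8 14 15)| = |(0 3 1 15 5 4 14 17 12 7 9 11)(8 13)| = 12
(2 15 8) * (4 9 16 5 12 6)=(2 15 8)(4 9 16 5 12 6)=[0, 1, 15, 3, 9, 12, 4, 7, 2, 16, 10, 11, 6, 13, 14, 8, 5]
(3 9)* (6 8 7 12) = [0, 1, 2, 9, 4, 5, 8, 12, 7, 3, 10, 11, 6] = (3 9)(6 8 7 12)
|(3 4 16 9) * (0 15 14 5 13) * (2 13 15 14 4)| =|(0 14 5 15 4 16 9 3 2 13)| =10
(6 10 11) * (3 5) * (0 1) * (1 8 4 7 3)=(0 8 4 7 3 5 1)(6 10 11)=[8, 0, 2, 5, 7, 1, 10, 3, 4, 9, 11, 6]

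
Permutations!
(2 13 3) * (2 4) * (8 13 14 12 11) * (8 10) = [0, 1, 14, 4, 2, 5, 6, 7, 13, 9, 8, 10, 11, 3, 12] = (2 14 12 11 10 8 13 3 4)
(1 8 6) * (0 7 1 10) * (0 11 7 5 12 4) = [5, 8, 2, 3, 0, 12, 10, 1, 6, 9, 11, 7, 4] = (0 5 12 4)(1 8 6 10 11 7)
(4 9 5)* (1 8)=(1 8)(4 9 5)=[0, 8, 2, 3, 9, 4, 6, 7, 1, 5]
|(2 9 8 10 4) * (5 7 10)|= |(2 9 8 5 7 10 4)|= 7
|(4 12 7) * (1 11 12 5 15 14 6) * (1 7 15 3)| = |(1 11 12 15 14 6 7 4 5 3)| = 10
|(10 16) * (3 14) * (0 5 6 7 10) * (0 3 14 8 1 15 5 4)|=|(0 4)(1 15 5 6 7 10 16 3 8)|=18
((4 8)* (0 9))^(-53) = (0 9)(4 8) = [9, 1, 2, 3, 8, 5, 6, 7, 4, 0]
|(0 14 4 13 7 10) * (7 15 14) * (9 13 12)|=6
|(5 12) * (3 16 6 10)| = |(3 16 6 10)(5 12)| = 4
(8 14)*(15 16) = (8 14)(15 16) = [0, 1, 2, 3, 4, 5, 6, 7, 14, 9, 10, 11, 12, 13, 8, 16, 15]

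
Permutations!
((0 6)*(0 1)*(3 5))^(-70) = (0 1 6) = [1, 6, 2, 3, 4, 5, 0]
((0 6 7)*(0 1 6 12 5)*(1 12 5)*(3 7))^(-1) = [5, 12, 2, 6, 4, 0, 1, 3, 8, 9, 10, 11, 7] = (0 5)(1 12 7 3 6)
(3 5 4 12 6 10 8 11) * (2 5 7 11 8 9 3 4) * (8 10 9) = (2 5)(3 7 11 4 12 6 9)(8 10) = [0, 1, 5, 7, 12, 2, 9, 11, 10, 3, 8, 4, 6]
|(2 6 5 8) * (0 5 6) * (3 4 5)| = |(0 3 4 5 8 2)| = 6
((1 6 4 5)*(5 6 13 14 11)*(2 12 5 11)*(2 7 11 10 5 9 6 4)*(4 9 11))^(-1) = (1 5 10 11 12 2 6 9 4 7 14 13) = [0, 5, 6, 3, 7, 10, 9, 14, 8, 4, 11, 12, 2, 1, 13]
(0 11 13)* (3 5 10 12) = (0 11 13)(3 5 10 12) = [11, 1, 2, 5, 4, 10, 6, 7, 8, 9, 12, 13, 3, 0]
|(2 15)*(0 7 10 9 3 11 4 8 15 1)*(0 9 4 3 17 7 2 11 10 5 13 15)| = |(0 2 1 9 17 7 5 13 15 11 3 10 4 8)| = 14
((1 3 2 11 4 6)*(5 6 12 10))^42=[0, 10, 6, 5, 3, 4, 12, 7, 8, 9, 11, 1, 2]=(1 10 11)(2 6 12)(3 5 4)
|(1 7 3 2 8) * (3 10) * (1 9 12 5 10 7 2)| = 8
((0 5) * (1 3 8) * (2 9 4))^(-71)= (0 5)(1 3 8)(2 9 4)= [5, 3, 9, 8, 2, 0, 6, 7, 1, 4]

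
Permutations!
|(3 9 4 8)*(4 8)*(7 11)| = |(3 9 8)(7 11)| = 6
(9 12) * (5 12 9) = (5 12) = [0, 1, 2, 3, 4, 12, 6, 7, 8, 9, 10, 11, 5]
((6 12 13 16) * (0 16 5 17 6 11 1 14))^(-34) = (0 16 11 1 14)(5 17 6 12 13) = [16, 14, 2, 3, 4, 17, 12, 7, 8, 9, 10, 1, 13, 5, 0, 15, 11, 6]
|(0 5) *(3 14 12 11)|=|(0 5)(3 14 12 11)|=4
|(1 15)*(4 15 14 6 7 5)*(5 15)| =10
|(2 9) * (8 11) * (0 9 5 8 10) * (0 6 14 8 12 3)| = |(0 9 2 5 12 3)(6 14 8 11 10)| = 30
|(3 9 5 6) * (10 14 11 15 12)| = |(3 9 5 6)(10 14 11 15 12)| = 20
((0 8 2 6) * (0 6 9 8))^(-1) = (2 8 9) = [0, 1, 8, 3, 4, 5, 6, 7, 9, 2]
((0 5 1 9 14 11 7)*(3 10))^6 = (0 7 11 14 9 1 5) = [7, 5, 2, 3, 4, 0, 6, 11, 8, 1, 10, 14, 12, 13, 9]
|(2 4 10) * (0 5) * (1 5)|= 3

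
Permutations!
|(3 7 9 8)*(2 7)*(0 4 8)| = 7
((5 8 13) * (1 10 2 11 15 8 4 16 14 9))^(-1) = (1 9 14 16 4 5 13 8 15 11 2 10) = [0, 9, 10, 3, 5, 13, 6, 7, 15, 14, 1, 2, 12, 8, 16, 11, 4]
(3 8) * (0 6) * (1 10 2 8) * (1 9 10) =(0 6)(2 8 3 9 10) =[6, 1, 8, 9, 4, 5, 0, 7, 3, 10, 2]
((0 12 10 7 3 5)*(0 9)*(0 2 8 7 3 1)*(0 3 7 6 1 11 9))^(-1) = (0 5 3 1 6 8 2 9 11 7 10 12) = [5, 6, 9, 1, 4, 3, 8, 10, 2, 11, 12, 7, 0]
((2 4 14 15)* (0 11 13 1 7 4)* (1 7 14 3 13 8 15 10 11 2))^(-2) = (1 8 10)(3 7)(4 13)(11 14 15) = [0, 8, 2, 7, 13, 5, 6, 3, 10, 9, 1, 14, 12, 4, 15, 11]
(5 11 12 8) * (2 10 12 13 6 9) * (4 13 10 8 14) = (2 8 5 11 10 12 14 4 13 6 9) = [0, 1, 8, 3, 13, 11, 9, 7, 5, 2, 12, 10, 14, 6, 4]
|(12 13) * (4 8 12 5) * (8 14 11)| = |(4 14 11 8 12 13 5)| = 7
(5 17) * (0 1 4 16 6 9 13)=(0 1 4 16 6 9 13)(5 17)=[1, 4, 2, 3, 16, 17, 9, 7, 8, 13, 10, 11, 12, 0, 14, 15, 6, 5]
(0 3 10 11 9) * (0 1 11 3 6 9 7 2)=[6, 11, 0, 10, 4, 5, 9, 2, 8, 1, 3, 7]=(0 6 9 1 11 7 2)(3 10)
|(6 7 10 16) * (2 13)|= |(2 13)(6 7 10 16)|= 4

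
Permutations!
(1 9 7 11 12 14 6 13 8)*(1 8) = (1 9 7 11 12 14 6 13) = [0, 9, 2, 3, 4, 5, 13, 11, 8, 7, 10, 12, 14, 1, 6]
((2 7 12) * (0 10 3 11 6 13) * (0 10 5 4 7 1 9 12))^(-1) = [7, 2, 12, 10, 5, 0, 11, 4, 8, 1, 13, 3, 9, 6] = (0 7 4 5)(1 2 12 9)(3 10 13 6 11)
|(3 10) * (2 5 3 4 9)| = 6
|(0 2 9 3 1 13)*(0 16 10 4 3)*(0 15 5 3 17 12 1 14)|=7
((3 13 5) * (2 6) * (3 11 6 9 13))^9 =(2 5)(6 13)(9 11) =[0, 1, 5, 3, 4, 2, 13, 7, 8, 11, 10, 9, 12, 6]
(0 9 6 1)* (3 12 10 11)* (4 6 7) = [9, 0, 2, 12, 6, 5, 1, 4, 8, 7, 11, 3, 10] = (0 9 7 4 6 1)(3 12 10 11)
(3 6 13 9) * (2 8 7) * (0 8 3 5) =(0 8 7 2 3 6 13 9 5) =[8, 1, 3, 6, 4, 0, 13, 2, 7, 5, 10, 11, 12, 9]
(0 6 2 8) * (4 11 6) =(0 4 11 6 2 8) =[4, 1, 8, 3, 11, 5, 2, 7, 0, 9, 10, 6]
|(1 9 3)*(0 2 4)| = 3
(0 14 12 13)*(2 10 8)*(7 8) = [14, 1, 10, 3, 4, 5, 6, 8, 2, 9, 7, 11, 13, 0, 12] = (0 14 12 13)(2 10 7 8)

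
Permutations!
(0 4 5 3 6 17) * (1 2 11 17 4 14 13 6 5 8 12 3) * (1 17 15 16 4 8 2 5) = (0 14 13 6 8 12 3 1 5 17)(2 11 15 16 4) = [14, 5, 11, 1, 2, 17, 8, 7, 12, 9, 10, 15, 3, 6, 13, 16, 4, 0]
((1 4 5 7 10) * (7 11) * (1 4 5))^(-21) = (1 7)(4 11)(5 10) = [0, 7, 2, 3, 11, 10, 6, 1, 8, 9, 5, 4]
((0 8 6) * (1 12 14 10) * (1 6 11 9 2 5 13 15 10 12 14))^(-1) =(0 6 10 15 13 5 2 9 11 8)(1 12 14) =[6, 12, 9, 3, 4, 2, 10, 7, 0, 11, 15, 8, 14, 5, 1, 13]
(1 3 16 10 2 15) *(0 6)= (0 6)(1 3 16 10 2 15)= [6, 3, 15, 16, 4, 5, 0, 7, 8, 9, 2, 11, 12, 13, 14, 1, 10]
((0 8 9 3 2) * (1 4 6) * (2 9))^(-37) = [2, 6, 8, 9, 1, 5, 4, 7, 0, 3] = (0 2 8)(1 6 4)(3 9)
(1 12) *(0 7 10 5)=[7, 12, 2, 3, 4, 0, 6, 10, 8, 9, 5, 11, 1]=(0 7 10 5)(1 12)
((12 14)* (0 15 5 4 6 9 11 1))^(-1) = (0 1 11 9 6 4 5 15)(12 14) = [1, 11, 2, 3, 5, 15, 4, 7, 8, 6, 10, 9, 14, 13, 12, 0]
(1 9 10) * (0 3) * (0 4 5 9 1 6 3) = (3 4 5 9 10 6) = [0, 1, 2, 4, 5, 9, 3, 7, 8, 10, 6]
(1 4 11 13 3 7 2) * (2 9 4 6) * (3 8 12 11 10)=[0, 6, 1, 7, 10, 5, 2, 9, 12, 4, 3, 13, 11, 8]=(1 6 2)(3 7 9 4 10)(8 12 11 13)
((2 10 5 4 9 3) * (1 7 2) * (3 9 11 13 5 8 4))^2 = [0, 2, 8, 7, 13, 1, 6, 10, 11, 9, 4, 5, 12, 3] = (1 2 8 11 5)(3 7 10 4 13)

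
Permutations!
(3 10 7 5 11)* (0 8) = (0 8)(3 10 7 5 11) = [8, 1, 2, 10, 4, 11, 6, 5, 0, 9, 7, 3]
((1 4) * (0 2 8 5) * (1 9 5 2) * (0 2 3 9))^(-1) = (0 4 1)(2 5 9 3 8) = [4, 0, 5, 8, 1, 9, 6, 7, 2, 3]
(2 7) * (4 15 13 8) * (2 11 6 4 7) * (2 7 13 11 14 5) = (2 7 14 5)(4 15 11 6)(8 13) = [0, 1, 7, 3, 15, 2, 4, 14, 13, 9, 10, 6, 12, 8, 5, 11]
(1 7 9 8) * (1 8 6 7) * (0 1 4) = (0 1 4)(6 7 9) = [1, 4, 2, 3, 0, 5, 7, 9, 8, 6]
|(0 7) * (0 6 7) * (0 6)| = 3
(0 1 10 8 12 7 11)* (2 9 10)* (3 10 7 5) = [1, 2, 9, 10, 4, 3, 6, 11, 12, 7, 8, 0, 5] = (0 1 2 9 7 11)(3 10 8 12 5)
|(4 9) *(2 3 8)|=6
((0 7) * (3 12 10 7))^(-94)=(0 3 12 10 7)=[3, 1, 2, 12, 4, 5, 6, 0, 8, 9, 7, 11, 10]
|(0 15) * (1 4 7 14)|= |(0 15)(1 4 7 14)|= 4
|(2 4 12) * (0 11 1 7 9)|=|(0 11 1 7 9)(2 4 12)|=15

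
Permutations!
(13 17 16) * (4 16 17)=(17)(4 16 13)=[0, 1, 2, 3, 16, 5, 6, 7, 8, 9, 10, 11, 12, 4, 14, 15, 13, 17]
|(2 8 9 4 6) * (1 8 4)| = 3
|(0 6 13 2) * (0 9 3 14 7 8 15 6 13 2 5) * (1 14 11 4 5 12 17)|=|(0 13 12 17 1 14 7 8 15 6 2 9 3 11 4 5)|=16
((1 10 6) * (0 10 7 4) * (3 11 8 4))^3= (0 1 11)(3 4 6)(7 8 10)= [1, 11, 2, 4, 6, 5, 3, 8, 10, 9, 7, 0]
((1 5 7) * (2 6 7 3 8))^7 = (8) = [0, 1, 2, 3, 4, 5, 6, 7, 8]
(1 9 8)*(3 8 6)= (1 9 6 3 8)= [0, 9, 2, 8, 4, 5, 3, 7, 1, 6]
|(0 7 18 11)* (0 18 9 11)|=|(0 7 9 11 18)|=5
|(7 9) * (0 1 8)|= |(0 1 8)(7 9)|= 6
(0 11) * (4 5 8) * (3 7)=(0 11)(3 7)(4 5 8)=[11, 1, 2, 7, 5, 8, 6, 3, 4, 9, 10, 0]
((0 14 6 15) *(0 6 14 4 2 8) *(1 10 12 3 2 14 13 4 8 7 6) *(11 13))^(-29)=(0 8)(1 3 6 10 2 15 12 7)(4 13 11 14)=[8, 3, 15, 6, 13, 5, 10, 1, 0, 9, 2, 14, 7, 11, 4, 12]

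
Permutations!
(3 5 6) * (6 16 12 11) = (3 5 16 12 11 6) = [0, 1, 2, 5, 4, 16, 3, 7, 8, 9, 10, 6, 11, 13, 14, 15, 12]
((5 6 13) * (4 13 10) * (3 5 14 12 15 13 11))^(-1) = (3 11 4 10 6 5)(12 14 13 15) = [0, 1, 2, 11, 10, 3, 5, 7, 8, 9, 6, 4, 14, 15, 13, 12]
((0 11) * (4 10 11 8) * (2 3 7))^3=[10, 1, 2, 3, 0, 5, 6, 7, 11, 9, 8, 4]=(0 10 8 11 4)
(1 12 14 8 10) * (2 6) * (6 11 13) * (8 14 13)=[0, 12, 11, 3, 4, 5, 2, 7, 10, 9, 1, 8, 13, 6, 14]=(14)(1 12 13 6 2 11 8 10)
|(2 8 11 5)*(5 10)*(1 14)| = 10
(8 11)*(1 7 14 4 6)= (1 7 14 4 6)(8 11)= [0, 7, 2, 3, 6, 5, 1, 14, 11, 9, 10, 8, 12, 13, 4]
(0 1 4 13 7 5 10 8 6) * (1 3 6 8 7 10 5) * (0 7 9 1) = (0 3 6 7)(1 4 13 10 9) = [3, 4, 2, 6, 13, 5, 7, 0, 8, 1, 9, 11, 12, 10]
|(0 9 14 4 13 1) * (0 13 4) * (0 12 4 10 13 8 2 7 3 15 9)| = |(1 8 2 7 3 15 9 14 12 4 10 13)| = 12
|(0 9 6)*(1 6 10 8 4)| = |(0 9 10 8 4 1 6)| = 7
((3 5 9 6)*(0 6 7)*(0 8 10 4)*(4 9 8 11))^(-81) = [4, 1, 2, 6, 11, 3, 0, 9, 5, 10, 8, 7] = (0 4 11 7 9 10 8 5 3 6)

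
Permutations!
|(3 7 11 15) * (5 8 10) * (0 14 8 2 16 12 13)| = 36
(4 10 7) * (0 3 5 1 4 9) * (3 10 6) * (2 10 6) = (0 6 3 5 1 4 2 10 7 9) = [6, 4, 10, 5, 2, 1, 3, 9, 8, 0, 7]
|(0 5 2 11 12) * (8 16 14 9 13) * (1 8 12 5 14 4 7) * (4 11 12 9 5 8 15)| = 60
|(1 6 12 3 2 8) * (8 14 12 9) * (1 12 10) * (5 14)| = |(1 6 9 8 12 3 2 5 14 10)| = 10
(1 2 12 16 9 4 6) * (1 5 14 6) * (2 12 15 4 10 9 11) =(1 12 16 11 2 15 4)(5 14 6)(9 10) =[0, 12, 15, 3, 1, 14, 5, 7, 8, 10, 9, 2, 16, 13, 6, 4, 11]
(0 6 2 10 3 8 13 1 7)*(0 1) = (0 6 2 10 3 8 13)(1 7) = [6, 7, 10, 8, 4, 5, 2, 1, 13, 9, 3, 11, 12, 0]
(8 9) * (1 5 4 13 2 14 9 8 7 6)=(1 5 4 13 2 14 9 7 6)=[0, 5, 14, 3, 13, 4, 1, 6, 8, 7, 10, 11, 12, 2, 9]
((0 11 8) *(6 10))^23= (0 8 11)(6 10)= [8, 1, 2, 3, 4, 5, 10, 7, 11, 9, 6, 0]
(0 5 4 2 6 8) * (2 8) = (0 5 4 8)(2 6) = [5, 1, 6, 3, 8, 4, 2, 7, 0]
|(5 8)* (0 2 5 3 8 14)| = 4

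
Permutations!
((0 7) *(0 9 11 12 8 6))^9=(0 9 12 6 7 11 8)=[9, 1, 2, 3, 4, 5, 7, 11, 0, 12, 10, 8, 6]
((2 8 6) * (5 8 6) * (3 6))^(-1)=(2 6 3)(5 8)=[0, 1, 6, 2, 4, 8, 3, 7, 5]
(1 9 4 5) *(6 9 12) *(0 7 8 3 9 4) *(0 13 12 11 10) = (0 7 8 3 9 13 12 6 4 5 1 11 10) = [7, 11, 2, 9, 5, 1, 4, 8, 3, 13, 0, 10, 6, 12]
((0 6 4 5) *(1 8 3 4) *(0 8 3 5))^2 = (8)(0 1 4 6 3) = [1, 4, 2, 0, 6, 5, 3, 7, 8]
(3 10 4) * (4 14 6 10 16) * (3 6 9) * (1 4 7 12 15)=[0, 4, 2, 16, 6, 5, 10, 12, 8, 3, 14, 11, 15, 13, 9, 1, 7]=(1 4 6 10 14 9 3 16 7 12 15)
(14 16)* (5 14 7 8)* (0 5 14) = [5, 1, 2, 3, 4, 0, 6, 8, 14, 9, 10, 11, 12, 13, 16, 15, 7] = (0 5)(7 8 14 16)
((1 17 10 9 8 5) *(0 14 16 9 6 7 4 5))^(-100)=(1 4 6 17 5 7 10)=[0, 4, 2, 3, 6, 7, 17, 10, 8, 9, 1, 11, 12, 13, 14, 15, 16, 5]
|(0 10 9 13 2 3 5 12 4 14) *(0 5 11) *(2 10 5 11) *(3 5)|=|(0 3 2 5 12 4 14 11)(9 13 10)|=24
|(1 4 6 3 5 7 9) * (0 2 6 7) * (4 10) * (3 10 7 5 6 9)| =|(0 2 9 1 7 3 6 10 4 5)| =10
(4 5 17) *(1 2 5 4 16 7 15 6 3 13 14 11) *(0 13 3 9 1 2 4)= [13, 4, 5, 3, 0, 17, 9, 15, 8, 1, 10, 2, 12, 14, 11, 6, 7, 16]= (0 13 14 11 2 5 17 16 7 15 6 9 1 4)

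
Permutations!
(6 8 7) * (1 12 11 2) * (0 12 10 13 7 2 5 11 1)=(0 12 1 10 13 7 6 8 2)(5 11)=[12, 10, 0, 3, 4, 11, 8, 6, 2, 9, 13, 5, 1, 7]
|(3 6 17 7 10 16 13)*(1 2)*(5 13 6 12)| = |(1 2)(3 12 5 13)(6 17 7 10 16)| = 20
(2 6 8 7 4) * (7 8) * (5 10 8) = (2 6 7 4)(5 10 8) = [0, 1, 6, 3, 2, 10, 7, 4, 5, 9, 8]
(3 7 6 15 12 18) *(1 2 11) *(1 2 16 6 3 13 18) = [0, 16, 11, 7, 4, 5, 15, 3, 8, 9, 10, 2, 1, 18, 14, 12, 6, 17, 13] = (1 16 6 15 12)(2 11)(3 7)(13 18)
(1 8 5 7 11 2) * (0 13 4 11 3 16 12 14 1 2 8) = [13, 0, 2, 16, 11, 7, 6, 3, 5, 9, 10, 8, 14, 4, 1, 15, 12] = (0 13 4 11 8 5 7 3 16 12 14 1)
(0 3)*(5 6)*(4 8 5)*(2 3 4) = [4, 1, 3, 0, 8, 6, 2, 7, 5] = (0 4 8 5 6 2 3)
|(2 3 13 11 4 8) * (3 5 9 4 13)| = 10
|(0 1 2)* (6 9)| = |(0 1 2)(6 9)| = 6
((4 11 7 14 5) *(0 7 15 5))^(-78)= [0, 1, 2, 3, 15, 11, 6, 7, 8, 9, 10, 5, 12, 13, 14, 4]= (4 15)(5 11)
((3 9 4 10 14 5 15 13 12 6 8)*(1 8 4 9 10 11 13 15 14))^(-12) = (15)(4 12 11 6 13) = [0, 1, 2, 3, 12, 5, 13, 7, 8, 9, 10, 6, 11, 4, 14, 15]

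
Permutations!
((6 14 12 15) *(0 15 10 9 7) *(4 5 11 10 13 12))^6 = [11, 1, 2, 3, 0, 15, 9, 5, 8, 4, 14, 6, 12, 13, 7, 10] = (0 11 6 9 4)(5 15 10 14 7)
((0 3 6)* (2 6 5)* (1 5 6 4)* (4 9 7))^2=(0 6 3)(1 2 7)(4 5 9)=[6, 2, 7, 0, 5, 9, 3, 1, 8, 4]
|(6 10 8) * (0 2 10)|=5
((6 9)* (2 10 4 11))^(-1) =[0, 1, 11, 3, 10, 5, 9, 7, 8, 6, 2, 4] =(2 11 4 10)(6 9)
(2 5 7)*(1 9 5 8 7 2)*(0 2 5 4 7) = (0 2 8)(1 9 4 7) = [2, 9, 8, 3, 7, 5, 6, 1, 0, 4]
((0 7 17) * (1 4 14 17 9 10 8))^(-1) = (0 17 14 4 1 8 10 9 7) = [17, 8, 2, 3, 1, 5, 6, 0, 10, 7, 9, 11, 12, 13, 4, 15, 16, 14]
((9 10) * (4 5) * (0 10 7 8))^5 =(10)(4 5) =[0, 1, 2, 3, 5, 4, 6, 7, 8, 9, 10]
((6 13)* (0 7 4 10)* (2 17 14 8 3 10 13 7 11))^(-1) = (0 10 3 8 14 17 2 11)(4 7 6 13) = [10, 1, 11, 8, 7, 5, 13, 6, 14, 9, 3, 0, 12, 4, 17, 15, 16, 2]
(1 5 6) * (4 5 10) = (1 10 4 5 6) = [0, 10, 2, 3, 5, 6, 1, 7, 8, 9, 4]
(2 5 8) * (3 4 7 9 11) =[0, 1, 5, 4, 7, 8, 6, 9, 2, 11, 10, 3] =(2 5 8)(3 4 7 9 11)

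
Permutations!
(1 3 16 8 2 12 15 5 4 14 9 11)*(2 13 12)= [0, 3, 2, 16, 14, 4, 6, 7, 13, 11, 10, 1, 15, 12, 9, 5, 8]= (1 3 16 8 13 12 15 5 4 14 9 11)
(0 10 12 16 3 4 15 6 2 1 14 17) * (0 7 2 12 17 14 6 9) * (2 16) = (0 10 17 7 16 3 4 15 9)(1 6 12 2) = [10, 6, 1, 4, 15, 5, 12, 16, 8, 0, 17, 11, 2, 13, 14, 9, 3, 7]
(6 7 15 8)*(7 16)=(6 16 7 15 8)=[0, 1, 2, 3, 4, 5, 16, 15, 6, 9, 10, 11, 12, 13, 14, 8, 7]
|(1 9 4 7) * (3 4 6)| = |(1 9 6 3 4 7)| = 6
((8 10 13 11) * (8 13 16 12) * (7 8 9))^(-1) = (7 9 12 16 10 8)(11 13) = [0, 1, 2, 3, 4, 5, 6, 9, 7, 12, 8, 13, 16, 11, 14, 15, 10]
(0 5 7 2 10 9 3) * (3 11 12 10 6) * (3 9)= (0 5 7 2 6 9 11 12 10 3)= [5, 1, 6, 0, 4, 7, 9, 2, 8, 11, 3, 12, 10]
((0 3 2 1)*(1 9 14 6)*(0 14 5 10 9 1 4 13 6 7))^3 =(0 1)(2 7)(3 14) =[1, 0, 7, 14, 4, 5, 6, 2, 8, 9, 10, 11, 12, 13, 3]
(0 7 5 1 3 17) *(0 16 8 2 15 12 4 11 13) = [7, 3, 15, 17, 11, 1, 6, 5, 2, 9, 10, 13, 4, 0, 14, 12, 8, 16] = (0 7 5 1 3 17 16 8 2 15 12 4 11 13)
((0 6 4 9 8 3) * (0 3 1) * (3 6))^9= (0 6 9 1 3 4 8)= [6, 3, 2, 4, 8, 5, 9, 7, 0, 1]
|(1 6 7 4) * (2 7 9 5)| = |(1 6 9 5 2 7 4)| = 7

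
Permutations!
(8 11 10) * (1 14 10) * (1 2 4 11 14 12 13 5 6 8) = (1 12 13 5 6 8 14 10)(2 4 11) = [0, 12, 4, 3, 11, 6, 8, 7, 14, 9, 1, 2, 13, 5, 10]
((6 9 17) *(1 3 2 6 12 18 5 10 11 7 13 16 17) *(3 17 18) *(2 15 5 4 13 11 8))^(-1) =[0, 9, 8, 12, 18, 15, 2, 11, 10, 6, 5, 7, 17, 4, 14, 3, 13, 1, 16] =(1 9 6 2 8 10 5 15 3 12 17)(4 18 16 13)(7 11)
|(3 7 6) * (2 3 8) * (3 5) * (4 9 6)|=8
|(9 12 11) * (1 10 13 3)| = |(1 10 13 3)(9 12 11)| = 12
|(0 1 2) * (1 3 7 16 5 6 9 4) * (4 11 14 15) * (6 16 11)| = |(0 3 7 11 14 15 4 1 2)(5 16)(6 9)| = 18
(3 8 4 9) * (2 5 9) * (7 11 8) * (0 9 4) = (0 9 3 7 11 8)(2 5 4) = [9, 1, 5, 7, 2, 4, 6, 11, 0, 3, 10, 8]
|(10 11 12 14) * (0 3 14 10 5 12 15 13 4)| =10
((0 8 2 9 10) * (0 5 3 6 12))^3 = (0 9 3)(2 5 12)(6 8 10) = [9, 1, 5, 0, 4, 12, 8, 7, 10, 3, 6, 11, 2]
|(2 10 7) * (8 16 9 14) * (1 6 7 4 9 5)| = 11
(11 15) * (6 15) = (6 15 11) = [0, 1, 2, 3, 4, 5, 15, 7, 8, 9, 10, 6, 12, 13, 14, 11]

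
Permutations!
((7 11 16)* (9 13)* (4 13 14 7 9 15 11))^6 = (4 14 16 15)(7 9 11 13) = [0, 1, 2, 3, 14, 5, 6, 9, 8, 11, 10, 13, 12, 7, 16, 4, 15]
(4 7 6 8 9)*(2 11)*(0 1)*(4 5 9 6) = (0 1)(2 11)(4 7)(5 9)(6 8) = [1, 0, 11, 3, 7, 9, 8, 4, 6, 5, 10, 2]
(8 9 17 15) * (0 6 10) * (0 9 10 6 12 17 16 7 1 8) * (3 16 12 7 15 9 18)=(0 7 1 8 10 18 3 16 15)(9 12 17)=[7, 8, 2, 16, 4, 5, 6, 1, 10, 12, 18, 11, 17, 13, 14, 0, 15, 9, 3]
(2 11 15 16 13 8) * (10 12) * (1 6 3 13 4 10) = [0, 6, 11, 13, 10, 5, 3, 7, 2, 9, 12, 15, 1, 8, 14, 16, 4] = (1 6 3 13 8 2 11 15 16 4 10 12)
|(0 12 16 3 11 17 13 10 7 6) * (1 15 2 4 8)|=10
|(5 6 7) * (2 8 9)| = |(2 8 9)(5 6 7)| = 3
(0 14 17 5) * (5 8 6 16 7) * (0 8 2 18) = (0 14 17 2 18)(5 8 6 16 7) = [14, 1, 18, 3, 4, 8, 16, 5, 6, 9, 10, 11, 12, 13, 17, 15, 7, 2, 0]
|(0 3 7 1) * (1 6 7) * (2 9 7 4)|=|(0 3 1)(2 9 7 6 4)|=15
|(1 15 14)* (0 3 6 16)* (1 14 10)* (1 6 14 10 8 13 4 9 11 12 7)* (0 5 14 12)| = |(0 3 12 7 1 15 8 13 4 9 11)(5 14 10 6 16)| = 55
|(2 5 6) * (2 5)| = 2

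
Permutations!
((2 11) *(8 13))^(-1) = (2 11)(8 13) = [0, 1, 11, 3, 4, 5, 6, 7, 13, 9, 10, 2, 12, 8]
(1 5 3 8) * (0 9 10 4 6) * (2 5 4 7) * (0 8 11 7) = (0 9 10)(1 4 6 8)(2 5 3 11 7) = [9, 4, 5, 11, 6, 3, 8, 2, 1, 10, 0, 7]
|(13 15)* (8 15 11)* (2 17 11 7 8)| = 12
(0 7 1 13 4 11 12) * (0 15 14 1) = (0 7)(1 13 4 11 12 15 14) = [7, 13, 2, 3, 11, 5, 6, 0, 8, 9, 10, 12, 15, 4, 1, 14]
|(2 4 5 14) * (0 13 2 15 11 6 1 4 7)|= 28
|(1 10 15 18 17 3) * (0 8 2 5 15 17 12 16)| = 8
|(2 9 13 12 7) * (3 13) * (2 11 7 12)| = 4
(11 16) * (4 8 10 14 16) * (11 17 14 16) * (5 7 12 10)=[0, 1, 2, 3, 8, 7, 6, 12, 5, 9, 16, 4, 10, 13, 11, 15, 17, 14]=(4 8 5 7 12 10 16 17 14 11)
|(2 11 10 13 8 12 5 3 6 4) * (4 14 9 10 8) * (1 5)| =|(1 5 3 6 14 9 10 13 4 2 11 8 12)| =13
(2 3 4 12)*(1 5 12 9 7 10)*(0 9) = (0 9 7 10 1 5 12 2 3 4) = [9, 5, 3, 4, 0, 12, 6, 10, 8, 7, 1, 11, 2]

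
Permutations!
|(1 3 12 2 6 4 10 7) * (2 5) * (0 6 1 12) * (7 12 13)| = 18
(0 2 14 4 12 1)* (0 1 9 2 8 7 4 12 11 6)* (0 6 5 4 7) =(0 8)(2 14 12 9)(4 11 5) =[8, 1, 14, 3, 11, 4, 6, 7, 0, 2, 10, 5, 9, 13, 12]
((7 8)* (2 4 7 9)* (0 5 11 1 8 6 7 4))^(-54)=[11, 9, 5, 3, 4, 1, 6, 7, 2, 0, 10, 8]=(0 11 8 2 5 1 9)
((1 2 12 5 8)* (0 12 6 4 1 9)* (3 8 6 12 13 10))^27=[3, 5, 6, 0, 12, 1, 2, 7, 13, 10, 9, 11, 4, 8]=(0 3)(1 5)(2 6)(4 12)(8 13)(9 10)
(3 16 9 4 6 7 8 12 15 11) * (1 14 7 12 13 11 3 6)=(1 14 7 8 13 11 6 12 15 3 16 9 4)=[0, 14, 2, 16, 1, 5, 12, 8, 13, 4, 10, 6, 15, 11, 7, 3, 9]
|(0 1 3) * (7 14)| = |(0 1 3)(7 14)| = 6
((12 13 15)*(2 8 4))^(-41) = [0, 1, 8, 3, 2, 5, 6, 7, 4, 9, 10, 11, 13, 15, 14, 12] = (2 8 4)(12 13 15)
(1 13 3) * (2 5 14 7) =(1 13 3)(2 5 14 7) =[0, 13, 5, 1, 4, 14, 6, 2, 8, 9, 10, 11, 12, 3, 7]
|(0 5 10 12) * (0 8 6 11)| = 7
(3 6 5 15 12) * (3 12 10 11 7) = (3 6 5 15 10 11 7) = [0, 1, 2, 6, 4, 15, 5, 3, 8, 9, 11, 7, 12, 13, 14, 10]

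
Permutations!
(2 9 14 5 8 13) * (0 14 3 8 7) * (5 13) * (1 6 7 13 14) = [1, 6, 9, 8, 4, 13, 7, 0, 5, 3, 10, 11, 12, 2, 14] = (14)(0 1 6 7)(2 9 3 8 5 13)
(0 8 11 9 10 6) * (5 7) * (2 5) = (0 8 11 9 10 6)(2 5 7) = [8, 1, 5, 3, 4, 7, 0, 2, 11, 10, 6, 9]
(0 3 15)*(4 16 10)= (0 3 15)(4 16 10)= [3, 1, 2, 15, 16, 5, 6, 7, 8, 9, 4, 11, 12, 13, 14, 0, 10]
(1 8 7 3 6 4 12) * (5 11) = [0, 8, 2, 6, 12, 11, 4, 3, 7, 9, 10, 5, 1] = (1 8 7 3 6 4 12)(5 11)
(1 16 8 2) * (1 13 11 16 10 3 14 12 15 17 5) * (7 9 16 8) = (1 10 3 14 12 15 17 5)(2 13 11 8)(7 9 16) = [0, 10, 13, 14, 4, 1, 6, 9, 2, 16, 3, 8, 15, 11, 12, 17, 7, 5]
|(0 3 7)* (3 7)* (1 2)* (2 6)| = 6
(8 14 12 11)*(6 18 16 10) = (6 18 16 10)(8 14 12 11) = [0, 1, 2, 3, 4, 5, 18, 7, 14, 9, 6, 8, 11, 13, 12, 15, 10, 17, 16]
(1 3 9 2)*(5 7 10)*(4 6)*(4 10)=(1 3 9 2)(4 6 10 5 7)=[0, 3, 1, 9, 6, 7, 10, 4, 8, 2, 5]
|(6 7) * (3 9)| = 2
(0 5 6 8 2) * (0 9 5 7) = [7, 1, 9, 3, 4, 6, 8, 0, 2, 5] = (0 7)(2 9 5 6 8)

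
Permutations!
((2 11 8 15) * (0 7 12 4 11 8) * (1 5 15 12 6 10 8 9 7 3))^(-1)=[11, 3, 15, 0, 12, 1, 7, 9, 10, 2, 6, 4, 8, 13, 14, 5]=(0 11 4 12 8 10 6 7 9 2 15 5 1 3)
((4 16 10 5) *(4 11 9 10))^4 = (16) = [0, 1, 2, 3, 4, 5, 6, 7, 8, 9, 10, 11, 12, 13, 14, 15, 16]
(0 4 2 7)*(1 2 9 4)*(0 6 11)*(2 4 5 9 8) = [1, 4, 7, 3, 8, 9, 11, 6, 2, 5, 10, 0] = (0 1 4 8 2 7 6 11)(5 9)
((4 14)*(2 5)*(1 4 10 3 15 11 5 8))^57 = [0, 5, 15, 4, 2, 3, 6, 7, 11, 9, 1, 10, 12, 13, 8, 14] = (1 5 3 4 2 15 14 8 11 10)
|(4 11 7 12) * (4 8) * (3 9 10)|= 15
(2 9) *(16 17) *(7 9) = (2 7 9)(16 17) = [0, 1, 7, 3, 4, 5, 6, 9, 8, 2, 10, 11, 12, 13, 14, 15, 17, 16]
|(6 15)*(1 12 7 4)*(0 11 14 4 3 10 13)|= 10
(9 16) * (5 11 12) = [0, 1, 2, 3, 4, 11, 6, 7, 8, 16, 10, 12, 5, 13, 14, 15, 9] = (5 11 12)(9 16)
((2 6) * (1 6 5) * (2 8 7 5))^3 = (1 7 6 5 8) = [0, 7, 2, 3, 4, 8, 5, 6, 1]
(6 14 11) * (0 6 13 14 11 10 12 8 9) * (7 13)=[6, 1, 2, 3, 4, 5, 11, 13, 9, 0, 12, 7, 8, 14, 10]=(0 6 11 7 13 14 10 12 8 9)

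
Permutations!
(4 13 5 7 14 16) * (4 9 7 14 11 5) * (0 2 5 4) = [2, 1, 5, 3, 13, 14, 6, 11, 8, 7, 10, 4, 12, 0, 16, 15, 9] = (0 2 5 14 16 9 7 11 4 13)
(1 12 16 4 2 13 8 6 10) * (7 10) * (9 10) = (1 12 16 4 2 13 8 6 7 9 10) = [0, 12, 13, 3, 2, 5, 7, 9, 6, 10, 1, 11, 16, 8, 14, 15, 4]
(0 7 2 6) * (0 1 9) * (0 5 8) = (0 7 2 6 1 9 5 8) = [7, 9, 6, 3, 4, 8, 1, 2, 0, 5]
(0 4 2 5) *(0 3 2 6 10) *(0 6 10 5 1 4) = (1 4 10 6 5 3 2) = [0, 4, 1, 2, 10, 3, 5, 7, 8, 9, 6]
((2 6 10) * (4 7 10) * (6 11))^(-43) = (2 10 7 4 6 11) = [0, 1, 10, 3, 6, 5, 11, 4, 8, 9, 7, 2]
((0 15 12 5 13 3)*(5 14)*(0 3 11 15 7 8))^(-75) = [0, 1, 2, 3, 4, 15, 6, 7, 8, 9, 10, 14, 13, 12, 11, 5] = (5 15)(11 14)(12 13)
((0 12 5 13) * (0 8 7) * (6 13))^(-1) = (0 7 8 13 6 5 12) = [7, 1, 2, 3, 4, 12, 5, 8, 13, 9, 10, 11, 0, 6]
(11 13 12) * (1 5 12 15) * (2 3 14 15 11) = [0, 5, 3, 14, 4, 12, 6, 7, 8, 9, 10, 13, 2, 11, 15, 1] = (1 5 12 2 3 14 15)(11 13)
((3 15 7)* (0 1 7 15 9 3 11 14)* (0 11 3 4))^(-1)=(15)(0 4 9 3 7 1)(11 14)=[4, 0, 2, 7, 9, 5, 6, 1, 8, 3, 10, 14, 12, 13, 11, 15]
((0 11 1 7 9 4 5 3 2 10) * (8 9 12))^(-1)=(0 10 2 3 5 4 9 8 12 7 1 11)=[10, 11, 3, 5, 9, 4, 6, 1, 12, 8, 2, 0, 7]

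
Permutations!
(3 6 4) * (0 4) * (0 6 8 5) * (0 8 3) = (0 4)(5 8) = [4, 1, 2, 3, 0, 8, 6, 7, 5]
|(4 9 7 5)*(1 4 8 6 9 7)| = 7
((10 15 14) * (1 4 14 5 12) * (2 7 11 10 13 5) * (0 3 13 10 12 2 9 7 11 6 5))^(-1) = (0 13 3)(1 12 11 2 5 6 7 9 15 10 14 4) = [13, 12, 5, 0, 1, 6, 7, 9, 8, 15, 14, 2, 11, 3, 4, 10]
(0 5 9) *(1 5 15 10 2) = (0 15 10 2 1 5 9) = [15, 5, 1, 3, 4, 9, 6, 7, 8, 0, 2, 11, 12, 13, 14, 10]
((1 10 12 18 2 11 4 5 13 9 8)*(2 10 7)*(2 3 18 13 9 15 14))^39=[0, 2, 18, 4, 12, 13, 6, 11, 14, 15, 9, 10, 8, 1, 3, 7, 16, 17, 5]=(1 2 18 5 13)(3 4 12 8 14)(7 11 10 9 15)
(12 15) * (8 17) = (8 17)(12 15) = [0, 1, 2, 3, 4, 5, 6, 7, 17, 9, 10, 11, 15, 13, 14, 12, 16, 8]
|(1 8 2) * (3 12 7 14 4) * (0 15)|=|(0 15)(1 8 2)(3 12 7 14 4)|=30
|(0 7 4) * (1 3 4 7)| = |(7)(0 1 3 4)| = 4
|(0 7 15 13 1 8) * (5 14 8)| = |(0 7 15 13 1 5 14 8)| = 8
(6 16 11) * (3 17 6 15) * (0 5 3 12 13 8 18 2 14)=(0 5 3 17 6 16 11 15 12 13 8 18 2 14)=[5, 1, 14, 17, 4, 3, 16, 7, 18, 9, 10, 15, 13, 8, 0, 12, 11, 6, 2]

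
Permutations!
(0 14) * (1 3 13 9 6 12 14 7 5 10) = (0 7 5 10 1 3 13 9 6 12 14) = [7, 3, 2, 13, 4, 10, 12, 5, 8, 6, 1, 11, 14, 9, 0]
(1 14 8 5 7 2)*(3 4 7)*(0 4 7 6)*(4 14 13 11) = [14, 13, 1, 7, 6, 3, 0, 2, 5, 9, 10, 4, 12, 11, 8] = (0 14 8 5 3 7 2 1 13 11 4 6)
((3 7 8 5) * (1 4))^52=[0, 1, 2, 3, 4, 5, 6, 7, 8]=(8)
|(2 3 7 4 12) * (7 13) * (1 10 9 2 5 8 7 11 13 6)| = |(1 10 9 2 3 6)(4 12 5 8 7)(11 13)| = 30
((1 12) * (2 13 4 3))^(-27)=(1 12)(2 13 4 3)=[0, 12, 13, 2, 3, 5, 6, 7, 8, 9, 10, 11, 1, 4]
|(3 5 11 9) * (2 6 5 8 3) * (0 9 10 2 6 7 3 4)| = |(0 9 6 5 11 10 2 7 3 8 4)| = 11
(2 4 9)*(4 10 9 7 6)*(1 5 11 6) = (1 5 11 6 4 7)(2 10 9) = [0, 5, 10, 3, 7, 11, 4, 1, 8, 2, 9, 6]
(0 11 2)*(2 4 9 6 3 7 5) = (0 11 4 9 6 3 7 5 2) = [11, 1, 0, 7, 9, 2, 3, 5, 8, 6, 10, 4]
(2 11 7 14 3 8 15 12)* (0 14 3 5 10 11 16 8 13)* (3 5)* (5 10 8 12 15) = [14, 1, 16, 13, 4, 8, 6, 10, 5, 9, 11, 7, 2, 0, 3, 15, 12] = (0 14 3 13)(2 16 12)(5 8)(7 10 11)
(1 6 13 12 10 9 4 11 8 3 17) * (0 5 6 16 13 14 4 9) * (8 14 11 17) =[5, 16, 2, 8, 17, 6, 11, 7, 3, 9, 0, 14, 10, 12, 4, 15, 13, 1] =(0 5 6 11 14 4 17 1 16 13 12 10)(3 8)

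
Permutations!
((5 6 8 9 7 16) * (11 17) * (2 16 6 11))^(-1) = (2 17 11 5 16)(6 7 9 8) = [0, 1, 17, 3, 4, 16, 7, 9, 6, 8, 10, 5, 12, 13, 14, 15, 2, 11]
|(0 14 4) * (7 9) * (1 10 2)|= |(0 14 4)(1 10 2)(7 9)|= 6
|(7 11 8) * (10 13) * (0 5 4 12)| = 12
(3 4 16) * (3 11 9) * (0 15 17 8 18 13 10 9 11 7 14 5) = (0 15 17 8 18 13 10 9 3 4 16 7 14 5) = [15, 1, 2, 4, 16, 0, 6, 14, 18, 3, 9, 11, 12, 10, 5, 17, 7, 8, 13]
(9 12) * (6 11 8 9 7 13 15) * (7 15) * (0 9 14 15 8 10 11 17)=(0 9 12 8 14 15 6 17)(7 13)(10 11)=[9, 1, 2, 3, 4, 5, 17, 13, 14, 12, 11, 10, 8, 7, 15, 6, 16, 0]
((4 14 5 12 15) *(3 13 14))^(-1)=(3 4 15 12 5 14 13)=[0, 1, 2, 4, 15, 14, 6, 7, 8, 9, 10, 11, 5, 3, 13, 12]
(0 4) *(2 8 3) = (0 4)(2 8 3) = [4, 1, 8, 2, 0, 5, 6, 7, 3]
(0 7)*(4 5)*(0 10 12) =(0 7 10 12)(4 5) =[7, 1, 2, 3, 5, 4, 6, 10, 8, 9, 12, 11, 0]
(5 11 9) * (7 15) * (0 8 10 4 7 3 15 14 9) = (0 8 10 4 7 14 9 5 11)(3 15) = [8, 1, 2, 15, 7, 11, 6, 14, 10, 5, 4, 0, 12, 13, 9, 3]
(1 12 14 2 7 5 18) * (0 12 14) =(0 12)(1 14 2 7 5 18) =[12, 14, 7, 3, 4, 18, 6, 5, 8, 9, 10, 11, 0, 13, 2, 15, 16, 17, 1]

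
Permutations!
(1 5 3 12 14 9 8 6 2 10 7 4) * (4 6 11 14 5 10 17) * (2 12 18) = (1 10 7 6 12 5 3 18 2 17 4)(8 11 14 9) = [0, 10, 17, 18, 1, 3, 12, 6, 11, 8, 7, 14, 5, 13, 9, 15, 16, 4, 2]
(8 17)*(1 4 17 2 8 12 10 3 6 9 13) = (1 4 17 12 10 3 6 9 13)(2 8) = [0, 4, 8, 6, 17, 5, 9, 7, 2, 13, 3, 11, 10, 1, 14, 15, 16, 12]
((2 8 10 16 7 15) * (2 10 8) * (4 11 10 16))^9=(16)=[0, 1, 2, 3, 4, 5, 6, 7, 8, 9, 10, 11, 12, 13, 14, 15, 16]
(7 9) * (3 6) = [0, 1, 2, 6, 4, 5, 3, 9, 8, 7] = (3 6)(7 9)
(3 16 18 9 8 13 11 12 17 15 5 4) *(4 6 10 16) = (3 4)(5 6 10 16 18 9 8 13 11 12 17 15) = [0, 1, 2, 4, 3, 6, 10, 7, 13, 8, 16, 12, 17, 11, 14, 5, 18, 15, 9]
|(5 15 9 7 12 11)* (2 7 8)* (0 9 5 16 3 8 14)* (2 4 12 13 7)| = |(0 9 14)(3 8 4 12 11 16)(5 15)(7 13)| = 6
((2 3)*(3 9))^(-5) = (2 9 3) = [0, 1, 9, 2, 4, 5, 6, 7, 8, 3]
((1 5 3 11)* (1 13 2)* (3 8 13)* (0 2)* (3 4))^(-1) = (0 13 8 5 1 2)(3 4 11) = [13, 2, 0, 4, 11, 1, 6, 7, 5, 9, 10, 3, 12, 8]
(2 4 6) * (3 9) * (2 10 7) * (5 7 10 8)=[0, 1, 4, 9, 6, 7, 8, 2, 5, 3, 10]=(10)(2 4 6 8 5 7)(3 9)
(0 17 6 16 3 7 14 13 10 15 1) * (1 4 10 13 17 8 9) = (0 8 9 1)(3 7 14 17 6 16)(4 10 15) = [8, 0, 2, 7, 10, 5, 16, 14, 9, 1, 15, 11, 12, 13, 17, 4, 3, 6]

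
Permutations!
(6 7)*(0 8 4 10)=(0 8 4 10)(6 7)=[8, 1, 2, 3, 10, 5, 7, 6, 4, 9, 0]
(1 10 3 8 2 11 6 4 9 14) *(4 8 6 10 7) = (1 7 4 9 14)(2 11 10 3 6 8) = [0, 7, 11, 6, 9, 5, 8, 4, 2, 14, 3, 10, 12, 13, 1]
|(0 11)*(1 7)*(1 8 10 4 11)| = |(0 1 7 8 10 4 11)| = 7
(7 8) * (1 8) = (1 8 7) = [0, 8, 2, 3, 4, 5, 6, 1, 7]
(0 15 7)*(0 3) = (0 15 7 3) = [15, 1, 2, 0, 4, 5, 6, 3, 8, 9, 10, 11, 12, 13, 14, 7]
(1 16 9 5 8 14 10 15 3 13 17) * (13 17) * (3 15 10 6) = (1 16 9 5 8 14 6 3 17) = [0, 16, 2, 17, 4, 8, 3, 7, 14, 5, 10, 11, 12, 13, 6, 15, 9, 1]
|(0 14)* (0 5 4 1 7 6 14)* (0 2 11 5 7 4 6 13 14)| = |(0 2 11 5 6)(1 4)(7 13 14)| = 30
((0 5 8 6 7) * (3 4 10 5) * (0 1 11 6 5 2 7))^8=(0 6 11 1 7 2 10 4 3)=[6, 7, 10, 0, 3, 5, 11, 2, 8, 9, 4, 1]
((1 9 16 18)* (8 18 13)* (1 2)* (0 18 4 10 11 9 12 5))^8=(0 2 12)(1 5 18)(4 10 11 9 16 13 8)=[2, 5, 12, 3, 10, 18, 6, 7, 4, 16, 11, 9, 0, 8, 14, 15, 13, 17, 1]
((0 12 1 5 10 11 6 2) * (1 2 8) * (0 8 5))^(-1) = (0 1 8 2 12)(5 6 11 10) = [1, 8, 12, 3, 4, 6, 11, 7, 2, 9, 5, 10, 0]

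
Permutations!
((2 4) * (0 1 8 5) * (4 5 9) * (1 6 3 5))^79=[5, 2, 4, 6, 9, 3, 0, 7, 1, 8]=(0 5 3 6)(1 2 4 9 8)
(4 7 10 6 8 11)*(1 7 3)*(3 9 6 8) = (1 7 10 8 11 4 9 6 3) = [0, 7, 2, 1, 9, 5, 3, 10, 11, 6, 8, 4]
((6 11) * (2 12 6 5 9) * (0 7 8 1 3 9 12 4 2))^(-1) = (0 9 3 1 8 7)(2 4)(5 11 6 12) = [9, 8, 4, 1, 2, 11, 12, 0, 7, 3, 10, 6, 5]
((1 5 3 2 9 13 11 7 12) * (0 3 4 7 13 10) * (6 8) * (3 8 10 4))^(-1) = (0 10 6 8)(1 12 7 4 9 2 3 5)(11 13) = [10, 12, 3, 5, 9, 1, 8, 4, 0, 2, 6, 13, 7, 11]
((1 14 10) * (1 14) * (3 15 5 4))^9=(3 15 5 4)(10 14)=[0, 1, 2, 15, 3, 4, 6, 7, 8, 9, 14, 11, 12, 13, 10, 5]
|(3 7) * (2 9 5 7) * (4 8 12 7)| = |(2 9 5 4 8 12 7 3)| = 8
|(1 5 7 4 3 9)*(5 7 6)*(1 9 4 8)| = 6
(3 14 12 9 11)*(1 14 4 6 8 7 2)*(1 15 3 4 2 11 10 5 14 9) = (1 9 10 5 14 12)(2 15 3)(4 6 8 7 11) = [0, 9, 15, 2, 6, 14, 8, 11, 7, 10, 5, 4, 1, 13, 12, 3]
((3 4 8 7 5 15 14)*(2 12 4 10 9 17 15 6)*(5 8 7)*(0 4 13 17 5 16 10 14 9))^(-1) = (0 10 16 8 7 4)(2 6 5 9 15 17 13 12)(3 14) = [10, 1, 6, 14, 0, 9, 5, 4, 7, 15, 16, 11, 2, 12, 3, 17, 8, 13]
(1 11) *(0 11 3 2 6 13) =[11, 3, 6, 2, 4, 5, 13, 7, 8, 9, 10, 1, 12, 0] =(0 11 1 3 2 6 13)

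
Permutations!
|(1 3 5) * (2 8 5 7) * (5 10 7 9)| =4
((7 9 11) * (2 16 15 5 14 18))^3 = (2 5)(14 16)(15 18) = [0, 1, 5, 3, 4, 2, 6, 7, 8, 9, 10, 11, 12, 13, 16, 18, 14, 17, 15]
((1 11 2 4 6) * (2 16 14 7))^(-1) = [0, 6, 7, 3, 2, 5, 4, 14, 8, 9, 10, 1, 12, 13, 16, 15, 11] = (1 6 4 2 7 14 16 11)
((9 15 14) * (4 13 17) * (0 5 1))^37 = (0 5 1)(4 13 17)(9 15 14) = [5, 0, 2, 3, 13, 1, 6, 7, 8, 15, 10, 11, 12, 17, 9, 14, 16, 4]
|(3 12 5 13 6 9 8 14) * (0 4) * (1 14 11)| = |(0 4)(1 14 3 12 5 13 6 9 8 11)| = 10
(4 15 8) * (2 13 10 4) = (2 13 10 4 15 8) = [0, 1, 13, 3, 15, 5, 6, 7, 2, 9, 4, 11, 12, 10, 14, 8]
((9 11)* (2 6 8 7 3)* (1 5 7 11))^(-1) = [0, 9, 3, 7, 4, 1, 2, 5, 6, 11, 10, 8] = (1 9 11 8 6 2 3 7 5)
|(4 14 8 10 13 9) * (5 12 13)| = 8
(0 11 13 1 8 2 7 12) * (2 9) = (0 11 13 1 8 9 2 7 12) = [11, 8, 7, 3, 4, 5, 6, 12, 9, 2, 10, 13, 0, 1]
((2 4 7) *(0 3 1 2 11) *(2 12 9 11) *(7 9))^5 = (0 2 3 4 1 9 12 11 7) = [2, 9, 3, 4, 1, 5, 6, 0, 8, 12, 10, 7, 11]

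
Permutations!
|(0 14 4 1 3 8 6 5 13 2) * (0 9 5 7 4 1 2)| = 12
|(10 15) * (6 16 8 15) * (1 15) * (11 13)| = |(1 15 10 6 16 8)(11 13)| = 6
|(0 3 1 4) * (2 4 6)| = |(0 3 1 6 2 4)| = 6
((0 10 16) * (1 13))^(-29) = (0 10 16)(1 13) = [10, 13, 2, 3, 4, 5, 6, 7, 8, 9, 16, 11, 12, 1, 14, 15, 0]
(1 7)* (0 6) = (0 6)(1 7) = [6, 7, 2, 3, 4, 5, 0, 1]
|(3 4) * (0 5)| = |(0 5)(3 4)| = 2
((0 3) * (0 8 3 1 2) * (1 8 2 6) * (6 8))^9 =[8, 2, 1, 6, 4, 5, 3, 7, 0] =(0 8)(1 2)(3 6)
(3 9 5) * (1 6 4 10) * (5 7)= (1 6 4 10)(3 9 7 5)= [0, 6, 2, 9, 10, 3, 4, 5, 8, 7, 1]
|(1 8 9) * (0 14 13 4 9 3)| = 8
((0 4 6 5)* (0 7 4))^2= [0, 1, 2, 3, 5, 4, 7, 6]= (4 5)(6 7)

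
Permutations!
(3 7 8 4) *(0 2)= (0 2)(3 7 8 4)= [2, 1, 0, 7, 3, 5, 6, 8, 4]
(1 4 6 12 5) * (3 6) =(1 4 3 6 12 5) =[0, 4, 2, 6, 3, 1, 12, 7, 8, 9, 10, 11, 5]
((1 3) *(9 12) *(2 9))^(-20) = (2 9 12) = [0, 1, 9, 3, 4, 5, 6, 7, 8, 12, 10, 11, 2]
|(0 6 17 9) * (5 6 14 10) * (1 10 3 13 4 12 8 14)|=|(0 1 10 5 6 17 9)(3 13 4 12 8 14)|=42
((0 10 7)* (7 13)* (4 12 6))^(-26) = (0 13)(4 12 6)(7 10) = [13, 1, 2, 3, 12, 5, 4, 10, 8, 9, 7, 11, 6, 0]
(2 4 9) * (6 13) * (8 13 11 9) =(2 4 8 13 6 11 9) =[0, 1, 4, 3, 8, 5, 11, 7, 13, 2, 10, 9, 12, 6]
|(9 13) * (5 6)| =2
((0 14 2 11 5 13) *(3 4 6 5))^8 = (0 13 5 6 4 3 11 2 14) = [13, 1, 14, 11, 3, 6, 4, 7, 8, 9, 10, 2, 12, 5, 0]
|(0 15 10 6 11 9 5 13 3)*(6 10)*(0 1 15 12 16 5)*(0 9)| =10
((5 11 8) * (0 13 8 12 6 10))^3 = (0 5 6 13 11 10 8 12) = [5, 1, 2, 3, 4, 6, 13, 7, 12, 9, 8, 10, 0, 11]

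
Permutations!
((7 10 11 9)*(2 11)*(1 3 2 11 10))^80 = (1 10 7 2 9 3 11) = [0, 10, 9, 11, 4, 5, 6, 2, 8, 3, 7, 1]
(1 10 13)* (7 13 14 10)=(1 7 13)(10 14)=[0, 7, 2, 3, 4, 5, 6, 13, 8, 9, 14, 11, 12, 1, 10]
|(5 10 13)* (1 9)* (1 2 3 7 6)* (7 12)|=|(1 9 2 3 12 7 6)(5 10 13)|=21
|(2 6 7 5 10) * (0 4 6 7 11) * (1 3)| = 4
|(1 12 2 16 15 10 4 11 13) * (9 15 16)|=9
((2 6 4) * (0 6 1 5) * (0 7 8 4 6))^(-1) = (1 2 4 8 7 5) = [0, 2, 4, 3, 8, 1, 6, 5, 7]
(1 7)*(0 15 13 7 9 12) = [15, 9, 2, 3, 4, 5, 6, 1, 8, 12, 10, 11, 0, 7, 14, 13] = (0 15 13 7 1 9 12)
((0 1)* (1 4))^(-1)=(0 1 4)=[1, 4, 2, 3, 0]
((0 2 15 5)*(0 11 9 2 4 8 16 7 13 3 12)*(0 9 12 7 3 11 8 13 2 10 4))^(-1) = [0, 1, 7, 16, 10, 15, 6, 3, 5, 12, 9, 13, 11, 4, 14, 2, 8] = (2 7 3 16 8 5 15)(4 10 9 12 11 13)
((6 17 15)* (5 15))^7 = [0, 1, 2, 3, 4, 17, 15, 7, 8, 9, 10, 11, 12, 13, 14, 5, 16, 6] = (5 17 6 15)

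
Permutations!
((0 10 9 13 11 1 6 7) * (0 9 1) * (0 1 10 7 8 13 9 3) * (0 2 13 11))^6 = (0 7 3 2 13)(1 8)(6 11) = [7, 8, 13, 2, 4, 5, 11, 3, 1, 9, 10, 6, 12, 0]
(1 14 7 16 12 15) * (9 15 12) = [0, 14, 2, 3, 4, 5, 6, 16, 8, 15, 10, 11, 12, 13, 7, 1, 9] = (1 14 7 16 9 15)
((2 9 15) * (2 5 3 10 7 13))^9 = (2 9 15 5 3 10 7 13) = [0, 1, 9, 10, 4, 3, 6, 13, 8, 15, 7, 11, 12, 2, 14, 5]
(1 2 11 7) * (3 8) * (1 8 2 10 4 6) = (1 10 4 6)(2 11 7 8 3) = [0, 10, 11, 2, 6, 5, 1, 8, 3, 9, 4, 7]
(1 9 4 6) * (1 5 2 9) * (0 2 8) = (0 2 9 4 6 5 8) = [2, 1, 9, 3, 6, 8, 5, 7, 0, 4]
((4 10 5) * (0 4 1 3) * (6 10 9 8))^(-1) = (0 3 1 5 10 6 8 9 4) = [3, 5, 2, 1, 0, 10, 8, 7, 9, 4, 6]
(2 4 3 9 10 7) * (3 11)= (2 4 11 3 9 10 7)= [0, 1, 4, 9, 11, 5, 6, 2, 8, 10, 7, 3]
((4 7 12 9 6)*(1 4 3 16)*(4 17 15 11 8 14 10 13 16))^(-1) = (1 16 13 10 14 8 11 15 17)(3 6 9 12 7 4) = [0, 16, 2, 6, 3, 5, 9, 4, 11, 12, 14, 15, 7, 10, 8, 17, 13, 1]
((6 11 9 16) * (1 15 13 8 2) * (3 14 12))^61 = [0, 15, 1, 14, 4, 5, 11, 7, 2, 16, 10, 9, 3, 8, 12, 13, 6] = (1 15 13 8 2)(3 14 12)(6 11 9 16)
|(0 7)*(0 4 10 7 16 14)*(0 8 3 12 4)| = 9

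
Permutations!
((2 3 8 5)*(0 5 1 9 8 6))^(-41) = [6, 9, 5, 2, 4, 0, 3, 7, 1, 8] = (0 6 3 2 5)(1 9 8)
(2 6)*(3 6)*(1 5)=(1 5)(2 3 6)=[0, 5, 3, 6, 4, 1, 2]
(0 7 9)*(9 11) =(0 7 11 9) =[7, 1, 2, 3, 4, 5, 6, 11, 8, 0, 10, 9]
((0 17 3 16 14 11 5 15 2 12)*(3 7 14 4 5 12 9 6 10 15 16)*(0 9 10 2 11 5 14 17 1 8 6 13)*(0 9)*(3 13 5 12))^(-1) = [12, 0, 6, 11, 16, 9, 8, 17, 1, 13, 2, 15, 14, 3, 4, 10, 5, 7] = (0 12 14 4 16 5 9 13 3 11 15 10 2 6 8 1)(7 17)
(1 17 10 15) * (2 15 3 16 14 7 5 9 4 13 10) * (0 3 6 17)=(0 3 16 14 7 5 9 4 13 10 6 17 2 15 1)=[3, 0, 15, 16, 13, 9, 17, 5, 8, 4, 6, 11, 12, 10, 7, 1, 14, 2]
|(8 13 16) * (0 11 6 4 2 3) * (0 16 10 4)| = 21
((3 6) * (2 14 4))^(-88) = (2 4 14) = [0, 1, 4, 3, 14, 5, 6, 7, 8, 9, 10, 11, 12, 13, 2]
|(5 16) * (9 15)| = |(5 16)(9 15)| = 2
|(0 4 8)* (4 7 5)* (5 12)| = |(0 7 12 5 4 8)| = 6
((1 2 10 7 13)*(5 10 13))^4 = (1 2 13)(5 10 7) = [0, 2, 13, 3, 4, 10, 6, 5, 8, 9, 7, 11, 12, 1]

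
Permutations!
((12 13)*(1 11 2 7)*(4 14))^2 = [0, 2, 1, 3, 4, 5, 6, 11, 8, 9, 10, 7, 12, 13, 14] = (14)(1 2)(7 11)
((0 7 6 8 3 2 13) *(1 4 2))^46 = (0 7 6 8 3 1 4 2 13) = [7, 4, 13, 1, 2, 5, 8, 6, 3, 9, 10, 11, 12, 0]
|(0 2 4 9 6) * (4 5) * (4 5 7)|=|(0 2 7 4 9 6)|=6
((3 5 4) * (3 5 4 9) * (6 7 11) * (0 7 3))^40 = (11) = [0, 1, 2, 3, 4, 5, 6, 7, 8, 9, 10, 11]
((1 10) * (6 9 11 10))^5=(11)=[0, 1, 2, 3, 4, 5, 6, 7, 8, 9, 10, 11]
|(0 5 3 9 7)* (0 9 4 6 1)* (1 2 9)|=9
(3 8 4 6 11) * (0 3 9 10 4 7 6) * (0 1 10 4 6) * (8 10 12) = (0 3 10 6 11 9 4 1 12 8 7) = [3, 12, 2, 10, 1, 5, 11, 0, 7, 4, 6, 9, 8]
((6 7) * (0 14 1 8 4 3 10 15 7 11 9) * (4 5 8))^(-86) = (0 1 3 15 6 9 14 4 10 7 11) = [1, 3, 2, 15, 10, 5, 9, 11, 8, 14, 7, 0, 12, 13, 4, 6]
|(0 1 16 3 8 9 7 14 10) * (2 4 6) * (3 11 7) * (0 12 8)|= 33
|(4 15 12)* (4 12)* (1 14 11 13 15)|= |(1 14 11 13 15 4)|= 6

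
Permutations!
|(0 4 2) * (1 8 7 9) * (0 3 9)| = |(0 4 2 3 9 1 8 7)| = 8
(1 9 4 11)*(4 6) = (1 9 6 4 11) = [0, 9, 2, 3, 11, 5, 4, 7, 8, 6, 10, 1]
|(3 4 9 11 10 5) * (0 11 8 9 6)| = 14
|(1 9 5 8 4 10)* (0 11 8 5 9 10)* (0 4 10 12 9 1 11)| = 3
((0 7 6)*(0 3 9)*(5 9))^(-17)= (0 7 6 3 5 9)= [7, 1, 2, 5, 4, 9, 3, 6, 8, 0]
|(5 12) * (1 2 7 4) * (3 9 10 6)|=|(1 2 7 4)(3 9 10 6)(5 12)|=4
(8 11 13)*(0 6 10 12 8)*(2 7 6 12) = (0 12 8 11 13)(2 7 6 10) = [12, 1, 7, 3, 4, 5, 10, 6, 11, 9, 2, 13, 8, 0]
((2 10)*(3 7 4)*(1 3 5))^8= (10)(1 4 3 5 7)= [0, 4, 2, 5, 3, 7, 6, 1, 8, 9, 10]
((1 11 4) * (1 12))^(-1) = (1 12 4 11) = [0, 12, 2, 3, 11, 5, 6, 7, 8, 9, 10, 1, 4]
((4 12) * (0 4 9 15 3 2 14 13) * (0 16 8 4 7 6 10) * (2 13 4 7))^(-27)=[2, 1, 14, 13, 12, 5, 10, 6, 7, 15, 0, 11, 9, 16, 4, 3, 8]=(0 2 14 4 12 9 15 3 13 16 8 7 6 10)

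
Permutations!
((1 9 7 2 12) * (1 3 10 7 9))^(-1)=(2 7 10 3 12)=[0, 1, 7, 12, 4, 5, 6, 10, 8, 9, 3, 11, 2]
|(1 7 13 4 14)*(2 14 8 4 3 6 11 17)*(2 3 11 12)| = 10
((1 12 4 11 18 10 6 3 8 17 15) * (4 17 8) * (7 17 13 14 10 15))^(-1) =(1 15 18 11 4 3 6 10 14 13 12)(7 17) =[0, 15, 2, 6, 3, 5, 10, 17, 8, 9, 14, 4, 1, 12, 13, 18, 16, 7, 11]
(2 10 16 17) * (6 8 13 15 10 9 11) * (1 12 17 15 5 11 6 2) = (1 12 17)(2 9 6 8 13 5 11)(10 16 15) = [0, 12, 9, 3, 4, 11, 8, 7, 13, 6, 16, 2, 17, 5, 14, 10, 15, 1]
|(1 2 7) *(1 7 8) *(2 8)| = 2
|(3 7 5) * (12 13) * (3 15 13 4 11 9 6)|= |(3 7 5 15 13 12 4 11 9 6)|= 10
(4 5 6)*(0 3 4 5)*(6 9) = (0 3 4)(5 9 6) = [3, 1, 2, 4, 0, 9, 5, 7, 8, 6]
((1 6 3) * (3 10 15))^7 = (1 10 3 6 15) = [0, 10, 2, 6, 4, 5, 15, 7, 8, 9, 3, 11, 12, 13, 14, 1]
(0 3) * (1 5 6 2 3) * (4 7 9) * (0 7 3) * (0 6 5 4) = [1, 4, 6, 7, 3, 5, 2, 9, 8, 0] = (0 1 4 3 7 9)(2 6)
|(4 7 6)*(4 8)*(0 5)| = 4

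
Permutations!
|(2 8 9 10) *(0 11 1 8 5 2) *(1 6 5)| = |(0 11 6 5 2 1 8 9 10)| = 9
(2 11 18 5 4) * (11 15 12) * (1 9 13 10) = (1 9 13 10)(2 15 12 11 18 5 4) = [0, 9, 15, 3, 2, 4, 6, 7, 8, 13, 1, 18, 11, 10, 14, 12, 16, 17, 5]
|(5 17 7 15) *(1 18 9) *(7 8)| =|(1 18 9)(5 17 8 7 15)| =15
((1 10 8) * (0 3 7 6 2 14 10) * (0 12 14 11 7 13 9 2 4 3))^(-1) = (1 8 10 14 12)(2 9 13 3 4 6 7 11) = [0, 8, 9, 4, 6, 5, 7, 11, 10, 13, 14, 2, 1, 3, 12]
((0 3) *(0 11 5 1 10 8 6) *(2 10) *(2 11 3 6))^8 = (1 5 11)(2 8 10) = [0, 5, 8, 3, 4, 11, 6, 7, 10, 9, 2, 1]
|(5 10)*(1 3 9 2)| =4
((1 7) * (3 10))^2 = (10) = [0, 1, 2, 3, 4, 5, 6, 7, 8, 9, 10]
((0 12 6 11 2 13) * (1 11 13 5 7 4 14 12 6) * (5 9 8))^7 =(0 6 13)(1 4 8 11 14 5 2 12 7 9) =[6, 4, 12, 3, 8, 2, 13, 9, 11, 1, 10, 14, 7, 0, 5]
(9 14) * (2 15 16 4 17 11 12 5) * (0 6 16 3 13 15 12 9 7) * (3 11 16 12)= (0 6 12 5 2 3 13 15 11 9 14 7)(4 17 16)= [6, 1, 3, 13, 17, 2, 12, 0, 8, 14, 10, 9, 5, 15, 7, 11, 4, 16]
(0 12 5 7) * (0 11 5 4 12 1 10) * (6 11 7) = (0 1 10)(4 12)(5 6 11) = [1, 10, 2, 3, 12, 6, 11, 7, 8, 9, 0, 5, 4]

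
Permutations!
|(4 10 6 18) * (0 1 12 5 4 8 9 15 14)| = |(0 1 12 5 4 10 6 18 8 9 15 14)| = 12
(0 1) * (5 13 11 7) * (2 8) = (0 1)(2 8)(5 13 11 7) = [1, 0, 8, 3, 4, 13, 6, 5, 2, 9, 10, 7, 12, 11]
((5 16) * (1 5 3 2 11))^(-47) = [0, 5, 11, 2, 4, 16, 6, 7, 8, 9, 10, 1, 12, 13, 14, 15, 3] = (1 5 16 3 2 11)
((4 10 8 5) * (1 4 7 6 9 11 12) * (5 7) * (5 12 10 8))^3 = [0, 7, 2, 3, 6, 4, 10, 11, 9, 5, 1, 12, 8] = (1 7 11 12 8 9 5 4 6 10)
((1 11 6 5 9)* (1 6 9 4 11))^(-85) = [0, 1, 2, 3, 4, 5, 6, 7, 8, 9, 10, 11] = (11)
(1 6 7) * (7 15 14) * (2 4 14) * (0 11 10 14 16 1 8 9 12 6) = (0 11 10 14 7 8 9 12 6 15 2 4 16 1) = [11, 0, 4, 3, 16, 5, 15, 8, 9, 12, 14, 10, 6, 13, 7, 2, 1]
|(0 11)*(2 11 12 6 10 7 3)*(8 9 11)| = |(0 12 6 10 7 3 2 8 9 11)| = 10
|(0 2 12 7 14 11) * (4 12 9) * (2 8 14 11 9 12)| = 9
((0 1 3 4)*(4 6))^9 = (0 4 6 3 1) = [4, 0, 2, 1, 6, 5, 3]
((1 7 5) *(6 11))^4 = [0, 7, 2, 3, 4, 1, 6, 5, 8, 9, 10, 11] = (11)(1 7 5)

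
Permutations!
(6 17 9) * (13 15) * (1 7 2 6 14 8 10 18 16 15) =(1 7 2 6 17 9 14 8 10 18 16 15 13) =[0, 7, 6, 3, 4, 5, 17, 2, 10, 14, 18, 11, 12, 1, 8, 13, 15, 9, 16]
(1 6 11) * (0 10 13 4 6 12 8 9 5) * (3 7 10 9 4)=(0 9 5)(1 12 8 4 6 11)(3 7 10 13)=[9, 12, 2, 7, 6, 0, 11, 10, 4, 5, 13, 1, 8, 3]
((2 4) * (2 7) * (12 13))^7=(2 4 7)(12 13)=[0, 1, 4, 3, 7, 5, 6, 2, 8, 9, 10, 11, 13, 12]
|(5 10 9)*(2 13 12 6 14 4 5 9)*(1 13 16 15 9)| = 12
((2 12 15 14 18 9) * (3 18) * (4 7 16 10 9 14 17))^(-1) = (2 9 10 16 7 4 17 15 12)(3 14 18) = [0, 1, 9, 14, 17, 5, 6, 4, 8, 10, 16, 11, 2, 13, 18, 12, 7, 15, 3]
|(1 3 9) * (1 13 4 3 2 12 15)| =4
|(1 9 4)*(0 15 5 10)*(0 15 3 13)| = |(0 3 13)(1 9 4)(5 10 15)| = 3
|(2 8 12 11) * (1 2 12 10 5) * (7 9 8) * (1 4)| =8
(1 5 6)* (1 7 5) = (5 6 7) = [0, 1, 2, 3, 4, 6, 7, 5]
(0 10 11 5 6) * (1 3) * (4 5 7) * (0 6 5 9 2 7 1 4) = [10, 3, 7, 4, 9, 5, 6, 0, 8, 2, 11, 1] = (0 10 11 1 3 4 9 2 7)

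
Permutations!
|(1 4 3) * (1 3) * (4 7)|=|(1 7 4)|=3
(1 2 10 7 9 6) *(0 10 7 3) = (0 10 3)(1 2 7 9 6) = [10, 2, 7, 0, 4, 5, 1, 9, 8, 6, 3]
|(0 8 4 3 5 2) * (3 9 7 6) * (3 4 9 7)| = |(0 8 9 3 5 2)(4 7 6)| = 6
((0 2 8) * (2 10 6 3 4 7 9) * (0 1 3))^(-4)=(0 6 10)(1 7 8 4 2 3 9)=[6, 7, 3, 9, 2, 5, 10, 8, 4, 1, 0]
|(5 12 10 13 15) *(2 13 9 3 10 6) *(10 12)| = 9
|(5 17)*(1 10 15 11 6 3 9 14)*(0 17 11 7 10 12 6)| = |(0 17 5 11)(1 12 6 3 9 14)(7 10 15)| = 12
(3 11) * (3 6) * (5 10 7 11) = (3 5 10 7 11 6) = [0, 1, 2, 5, 4, 10, 3, 11, 8, 9, 7, 6]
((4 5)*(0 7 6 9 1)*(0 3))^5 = (0 3 1 9 6 7)(4 5) = [3, 9, 2, 1, 5, 4, 7, 0, 8, 6]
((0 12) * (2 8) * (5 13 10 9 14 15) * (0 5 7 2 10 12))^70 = (15)(5 13 12) = [0, 1, 2, 3, 4, 13, 6, 7, 8, 9, 10, 11, 5, 12, 14, 15]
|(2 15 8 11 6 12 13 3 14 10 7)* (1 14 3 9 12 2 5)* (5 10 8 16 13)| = 12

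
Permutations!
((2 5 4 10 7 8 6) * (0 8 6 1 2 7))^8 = (0 8 1 2 5 4 10) = [8, 2, 5, 3, 10, 4, 6, 7, 1, 9, 0]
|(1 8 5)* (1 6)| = |(1 8 5 6)| = 4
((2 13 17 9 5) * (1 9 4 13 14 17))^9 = (1 9 5 2 14 17 4 13) = [0, 9, 14, 3, 13, 2, 6, 7, 8, 5, 10, 11, 12, 1, 17, 15, 16, 4]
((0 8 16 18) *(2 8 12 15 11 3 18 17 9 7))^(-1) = (0 18 3 11 15 12)(2 7 9 17 16 8) = [18, 1, 7, 11, 4, 5, 6, 9, 2, 17, 10, 15, 0, 13, 14, 12, 8, 16, 3]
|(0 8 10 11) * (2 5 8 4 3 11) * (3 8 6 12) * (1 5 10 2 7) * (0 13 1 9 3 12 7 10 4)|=24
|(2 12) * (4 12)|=|(2 4 12)|=3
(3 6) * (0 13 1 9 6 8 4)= (0 13 1 9 6 3 8 4)= [13, 9, 2, 8, 0, 5, 3, 7, 4, 6, 10, 11, 12, 1]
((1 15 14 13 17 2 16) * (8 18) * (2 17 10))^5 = (1 2 13 15 16 10 14)(8 18) = [0, 2, 13, 3, 4, 5, 6, 7, 18, 9, 14, 11, 12, 15, 1, 16, 10, 17, 8]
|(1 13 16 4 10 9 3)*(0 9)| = |(0 9 3 1 13 16 4 10)| = 8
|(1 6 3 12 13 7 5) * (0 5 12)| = 15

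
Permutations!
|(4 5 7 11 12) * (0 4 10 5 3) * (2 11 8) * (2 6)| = 24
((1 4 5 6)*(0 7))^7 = (0 7)(1 6 5 4) = [7, 6, 2, 3, 1, 4, 5, 0]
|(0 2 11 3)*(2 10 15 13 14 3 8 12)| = |(0 10 15 13 14 3)(2 11 8 12)| = 12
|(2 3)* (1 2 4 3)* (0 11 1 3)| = 6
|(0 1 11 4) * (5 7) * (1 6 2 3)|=|(0 6 2 3 1 11 4)(5 7)|=14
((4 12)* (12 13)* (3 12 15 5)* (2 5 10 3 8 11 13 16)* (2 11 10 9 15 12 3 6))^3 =[0, 1, 10, 3, 13, 6, 8, 7, 2, 15, 5, 4, 11, 16, 14, 9, 12] =(2 10 5 6 8)(4 13 16 12 11)(9 15)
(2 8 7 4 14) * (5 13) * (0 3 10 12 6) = (0 3 10 12 6)(2 8 7 4 14)(5 13) = [3, 1, 8, 10, 14, 13, 0, 4, 7, 9, 12, 11, 6, 5, 2]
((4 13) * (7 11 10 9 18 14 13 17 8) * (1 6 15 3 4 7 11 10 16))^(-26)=(1 6 15 3 4 17 8 11 16)(7 14 9)(10 13 18)=[0, 6, 2, 4, 17, 5, 15, 14, 11, 7, 13, 16, 12, 18, 9, 3, 1, 8, 10]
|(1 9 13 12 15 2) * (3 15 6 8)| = 9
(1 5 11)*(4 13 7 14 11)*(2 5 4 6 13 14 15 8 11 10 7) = (1 4 14 10 7 15 8 11)(2 5 6 13) = [0, 4, 5, 3, 14, 6, 13, 15, 11, 9, 7, 1, 12, 2, 10, 8]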